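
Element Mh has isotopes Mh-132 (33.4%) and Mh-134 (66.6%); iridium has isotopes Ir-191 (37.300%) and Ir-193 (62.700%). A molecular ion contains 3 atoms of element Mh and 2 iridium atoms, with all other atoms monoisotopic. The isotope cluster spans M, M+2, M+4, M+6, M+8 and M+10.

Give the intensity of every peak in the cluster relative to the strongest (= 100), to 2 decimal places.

1.54 : 14.39 : 53.69 : 100.00 : 92.96 : 34.50

Element Mh pattern (n=3): 0.0372597 : 0.22288889 : 0.44444311 : 0.2954083
Iridium pattern (n=2): 0.139129 : 0.467742 : 0.393129
Convolve the two distributions (both contribute in 2-u steps):
  M: 0.0372597×0.139129 = 0.005184
  M+2: 0.0372597×0.467742 + 0.22288889×0.139129 = 0.048438
  M+4: 0.0372597×0.393129 + 0.22288889×0.467742 + 0.44444311×0.139129 = 0.180737
  M+6: 0.22288889×0.393129 + 0.44444311×0.467742 + 0.2954083×0.139129 = 0.336609
  M+8: 0.44444311×0.393129 + 0.2954083×0.467742 = 0.312898
  M+10: 0.2954083×0.393129 = 0.116134
Scale to base peak (0.336609) = 100: 1.54 : 14.39 : 53.69 : 100.00 : 92.96 : 34.50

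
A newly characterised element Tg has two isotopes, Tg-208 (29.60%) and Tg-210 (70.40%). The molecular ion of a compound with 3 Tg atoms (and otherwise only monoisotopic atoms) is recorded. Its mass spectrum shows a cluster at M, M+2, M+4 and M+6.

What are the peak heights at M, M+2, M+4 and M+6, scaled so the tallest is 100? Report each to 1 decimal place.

5.9 : 42.0 : 100.0 : 79.3

Each Tg atom is independently Tg-208 (p = 0.2960) or Tg-210 (q = 0.7040); the cluster is the binomial expansion (p + q)^3.
P(M) = 0.2960^3 = 0.025934
P(M+2) = 3 × 0.2960^2 × 0.7040^1 = 0.185045
P(M+4) = 3 × 0.2960^1 × 0.7040^2 = 0.440107
P(M+6) = 0.7040^3 = 0.348914
The M+4 peak is largest (0.440107); scaling to 100 gives 5.9 : 42.0 : 100.0 : 79.3.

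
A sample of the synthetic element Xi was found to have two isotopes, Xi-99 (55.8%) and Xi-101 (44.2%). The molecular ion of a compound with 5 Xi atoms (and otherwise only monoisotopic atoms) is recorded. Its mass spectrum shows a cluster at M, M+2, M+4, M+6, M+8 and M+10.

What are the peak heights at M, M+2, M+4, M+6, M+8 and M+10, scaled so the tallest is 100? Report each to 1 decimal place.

The 5 Xi atoms are independent, so intensities follow the terms of (0.558 + 0.442)^5.
P(M) = 0.558^5 = 0.054097
P(M+2) = 5 × 0.558^4 × 0.442^1 = 0.214254
P(M+4) = 10 × 0.558^3 × 0.442^2 = 0.339428
P(M+6) = 10 × 0.558^2 × 0.442^3 = 0.268866
P(M+8) = 5 × 0.558^1 × 0.442^4 = 0.106486
P(M+10) = 0.442^5 = 0.016870
The M+4 peak is largest (0.339428); scaling to 100 gives 15.9 : 63.1 : 100.0 : 79.2 : 31.4 : 5.0.

15.9 : 63.1 : 100.0 : 79.2 : 31.4 : 5.0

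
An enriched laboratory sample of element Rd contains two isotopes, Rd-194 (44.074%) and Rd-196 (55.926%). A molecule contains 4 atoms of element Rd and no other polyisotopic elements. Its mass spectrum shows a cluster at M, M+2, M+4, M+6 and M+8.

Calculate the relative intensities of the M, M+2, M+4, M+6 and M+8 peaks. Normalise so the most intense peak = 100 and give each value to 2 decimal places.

The 4 Rd atoms are independent, so intensities follow the terms of (0.44074 + 0.55926)^4.
P(M) = 0.44074^4 = 0.037734
P(M+2) = 4 × 0.44074^3 × 0.55926^1 = 0.191523
P(M+4) = 6 × 0.44074^2 × 0.55926^2 = 0.364539
P(M+6) = 4 × 0.44074^1 × 0.55926^3 = 0.308378
P(M+8) = 0.55926^4 = 0.097826
The M+4 peak is largest (0.364539); scaling to 100 gives 10.35 : 52.54 : 100.00 : 84.59 : 26.84.

10.35 : 52.54 : 100.00 : 84.59 : 26.84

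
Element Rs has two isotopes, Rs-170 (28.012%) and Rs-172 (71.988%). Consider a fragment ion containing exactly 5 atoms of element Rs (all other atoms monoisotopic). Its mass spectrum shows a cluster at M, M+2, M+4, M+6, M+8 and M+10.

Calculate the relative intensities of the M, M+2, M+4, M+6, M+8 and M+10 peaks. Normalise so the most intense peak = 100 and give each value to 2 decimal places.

0.46 : 5.89 : 30.28 : 77.82 : 100.00 : 51.40

Each Rs atom is independently Rs-170 (p = 0.28012) or Rs-172 (q = 0.71988); the cluster is the binomial expansion (p + q)^5.
P(M) = 0.28012^5 = 0.001725
P(M+2) = 5 × 0.28012^4 × 0.71988^1 = 0.022162
P(M+4) = 10 × 0.28012^3 × 0.71988^2 = 0.113908
P(M+6) = 10 × 0.28012^2 × 0.71988^3 = 0.292731
P(M+8) = 5 × 0.28012^1 × 0.71988^4 = 0.376144
P(M+10) = 0.71988^5 = 0.193331
The M+8 peak is largest (0.376144); scaling to 100 gives 0.46 : 5.89 : 30.28 : 77.82 : 100.00 : 51.40.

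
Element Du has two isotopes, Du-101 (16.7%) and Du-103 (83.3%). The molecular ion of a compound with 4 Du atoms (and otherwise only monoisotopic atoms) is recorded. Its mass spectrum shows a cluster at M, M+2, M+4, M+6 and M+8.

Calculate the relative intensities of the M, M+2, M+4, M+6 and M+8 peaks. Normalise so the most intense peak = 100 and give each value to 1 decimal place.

0.2 : 3.2 : 24.1 : 80.2 : 100.0

The 4 Du atoms are independent, so intensities follow the terms of (0.167 + 0.833)^4.
P(M) = 0.167^4 = 0.000778
P(M+2) = 4 × 0.167^3 × 0.833^1 = 0.015519
P(M+4) = 6 × 0.167^2 × 0.833^2 = 0.116111
P(M+6) = 4 × 0.167^1 × 0.833^3 = 0.386110
P(M+8) = 0.833^4 = 0.481482
The M+8 peak is largest (0.481482); scaling to 100 gives 0.2 : 3.2 : 24.1 : 80.2 : 100.0.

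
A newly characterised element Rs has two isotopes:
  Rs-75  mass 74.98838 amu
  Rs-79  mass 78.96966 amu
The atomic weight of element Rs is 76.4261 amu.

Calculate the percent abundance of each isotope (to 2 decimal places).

Rs-75: 63.89%, Rs-79: 36.11%

Let x be the fractional abundance of Rs-75; then Rs-79 has abundance 1 − x.
74.98838·x + 78.96966·(1 − x) = 76.4261
(74.98838 − 78.96966)·x = 76.4261 − 78.96966
x = -2.54356 / -3.98128 = 0.63888 → 63.89% Rs-75, 36.11% Rs-79.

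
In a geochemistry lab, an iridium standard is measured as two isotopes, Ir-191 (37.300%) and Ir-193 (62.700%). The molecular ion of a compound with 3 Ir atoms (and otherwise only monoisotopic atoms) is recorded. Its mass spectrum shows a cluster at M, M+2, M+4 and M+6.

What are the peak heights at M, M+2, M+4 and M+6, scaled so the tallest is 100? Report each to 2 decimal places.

Each Ir atom is independently Ir-191 (p = 0.37300) or Ir-193 (q = 0.62700); the cluster is the binomial expansion (p + q)^3.
P(M) = 0.37300^3 = 0.051895
P(M+2) = 3 × 0.37300^2 × 0.62700^1 = 0.261702
P(M+4) = 3 × 0.37300^1 × 0.62700^2 = 0.439911
P(M+6) = 0.62700^3 = 0.246492
The M+4 peak is largest (0.439911); scaling to 100 gives 11.80 : 59.49 : 100.00 : 56.03.

11.80 : 59.49 : 100.00 : 56.03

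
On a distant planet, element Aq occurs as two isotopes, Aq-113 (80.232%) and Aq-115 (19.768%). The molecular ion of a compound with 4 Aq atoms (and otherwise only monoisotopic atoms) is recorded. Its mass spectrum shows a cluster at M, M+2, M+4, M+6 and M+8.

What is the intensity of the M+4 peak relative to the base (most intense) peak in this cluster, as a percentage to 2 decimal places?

Term probabilities: M 0.4144, M+2 0.4084, M+4 0.1509, M+6 0.0248, M+8 0.0015. Base peak = M.
P(M) = C(4,0) × 0.80232^4 × 0.19768^0 = 1 × 0.41437207 × 1.0000 = 0.414372 (base)
P(M+4) = C(4,2) × 0.80232^2 × 0.19768^2 = 6 × 0.64371738 × 0.03907738 = 0.150929
Relative intensity = 0.150929 / 0.414372 × 100 = 36.42

36.42%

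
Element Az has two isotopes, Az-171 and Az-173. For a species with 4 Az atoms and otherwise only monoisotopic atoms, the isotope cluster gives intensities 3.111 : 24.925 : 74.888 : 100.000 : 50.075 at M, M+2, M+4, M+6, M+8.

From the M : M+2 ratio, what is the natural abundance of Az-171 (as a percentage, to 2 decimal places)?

If p is the fraction of Az that is Az-171, then I(M+2)/I(M) = [C(4,1)·p^3·(1−p)] / p^4 = 4·(1−p)/p = 24.925/3.111 = 8.0119
(1−p)/p = 8.0119/4 = 2.0030  ⇒  p = 1/(1 + 2.0030) = 0.3330
Az-171: 33.30%, Az-173: 66.70%.

33.30%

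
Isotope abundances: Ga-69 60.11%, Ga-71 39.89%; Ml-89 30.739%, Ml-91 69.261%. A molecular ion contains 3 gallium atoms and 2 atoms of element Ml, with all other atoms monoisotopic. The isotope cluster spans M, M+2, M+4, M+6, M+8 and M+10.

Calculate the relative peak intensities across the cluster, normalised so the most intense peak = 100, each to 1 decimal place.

6.1 : 39.7 : 94.0 : 100.0 : 49.1 : 9.1

Gallium pattern (n=3): 0.21719018 : 0.43239309 : 0.28694328 : 0.06347345
Element Ml pattern (n=2): 0.09448861 : 0.42580278 : 0.47970861
Convolve the two distributions (both contribute in 2-u steps):
  M: 0.21719018×0.09448861 = 0.020522
  M+2: 0.21719018×0.42580278 + 0.43239309×0.09448861 = 0.133336
  M+4: 0.21719018×0.47970861 + 0.43239309×0.42580278 + 0.28694328×0.09448861 = 0.315415
  M+6: 0.43239309×0.47970861 + 0.28694328×0.42580278 + 0.06347345×0.09448861 = 0.335601
  M+8: 0.28694328×0.47970861 + 0.06347345×0.42580278 = 0.164676
  M+10: 0.06347345×0.47970861 = 0.030449
Scale to base peak (0.335601) = 100: 6.1 : 39.7 : 94.0 : 100.0 : 49.1 : 9.1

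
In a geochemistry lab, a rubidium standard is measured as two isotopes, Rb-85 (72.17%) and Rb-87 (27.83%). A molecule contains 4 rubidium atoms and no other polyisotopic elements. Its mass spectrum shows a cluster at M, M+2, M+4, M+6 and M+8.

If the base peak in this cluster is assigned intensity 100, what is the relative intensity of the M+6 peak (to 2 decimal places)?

14.87

Term probabilities: M 0.2713, M+2 0.4184, M+4 0.2420, M+6 0.0622, M+8 0.0060. Base peak = M+2.
P(M+2) = C(4,1) × 0.7217^3 × 0.2783^1 = 4 × 0.37589809 × 0.2783 = 0.418450 (base)
P(M+6) = C(4,3) × 0.7217^1 × 0.2783^3 = 4 × 0.7217 × 0.02155458 = 0.062224
Relative intensity = 0.062224 / 0.418450 × 100 = 14.87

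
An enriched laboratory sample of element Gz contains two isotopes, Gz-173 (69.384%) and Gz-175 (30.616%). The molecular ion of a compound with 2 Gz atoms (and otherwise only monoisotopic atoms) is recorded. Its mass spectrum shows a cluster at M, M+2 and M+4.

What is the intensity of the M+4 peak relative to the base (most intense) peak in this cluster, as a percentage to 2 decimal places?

(0.69384 + 0.30616)^2 gives M 0.4814, M+2 0.4249, M+4 0.0937; the largest is M.
P(M) = C(2,0) × 0.69384^2 × 0.30616^0 = 1 × 0.48141395 × 1.0000 = 0.481414 (base)
P(M+4) = C(2,2) × 0.69384^0 × 0.30616^2 = 1 × 1.0000 × 0.09373395 = 0.093734
Relative intensity = 0.093734 / 0.481414 × 100 = 19.47

19.47%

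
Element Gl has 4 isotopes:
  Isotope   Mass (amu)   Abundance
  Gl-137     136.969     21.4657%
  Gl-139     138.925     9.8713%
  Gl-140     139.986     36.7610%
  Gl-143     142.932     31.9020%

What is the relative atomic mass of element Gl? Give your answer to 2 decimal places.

140.17 amu

Average mass = Σ (abundance × isotope mass) = 0.214657 × 136.969 + 0.098713 × 138.925 + 0.367610 × 139.986 + 0.319020 × 142.932
= 29.4014 + 13.7137 + 51.4603 + 45.5982 = 140.1736 amu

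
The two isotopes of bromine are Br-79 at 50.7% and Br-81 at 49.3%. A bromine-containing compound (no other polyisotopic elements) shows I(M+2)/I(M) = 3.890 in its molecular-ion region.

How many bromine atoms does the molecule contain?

With n Br atoms, P(M+2)/P(M) = C(n,1)·p^(n−1)q / p^n = n·q/p = n · 0.493/0.507.
n = 3.890 × 0.507/0.493 = 4.00 ≈ 4

4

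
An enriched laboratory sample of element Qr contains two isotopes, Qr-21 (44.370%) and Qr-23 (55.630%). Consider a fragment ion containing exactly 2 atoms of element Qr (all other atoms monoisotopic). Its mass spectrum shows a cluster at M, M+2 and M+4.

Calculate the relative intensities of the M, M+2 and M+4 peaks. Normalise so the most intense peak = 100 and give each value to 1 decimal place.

Each Qr atom is independently Qr-21 (p = 0.44370) or Qr-23 (q = 0.55630); the cluster is the binomial expansion (p + q)^2.
P(M) = 0.44370^2 = 0.196870
P(M+2) = 2 × 0.44370^1 × 0.55630^1 = 0.493661
P(M+4) = 0.55630^2 = 0.309470
The M+2 peak is largest (0.493661); scaling to 100 gives 39.9 : 100.0 : 62.7.

39.9 : 100.0 : 62.7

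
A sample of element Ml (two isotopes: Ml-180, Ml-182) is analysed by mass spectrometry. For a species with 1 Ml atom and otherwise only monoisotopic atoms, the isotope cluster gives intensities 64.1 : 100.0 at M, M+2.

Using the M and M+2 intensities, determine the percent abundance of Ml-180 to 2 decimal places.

If p is the fraction of Ml that is Ml-180, then I(M+2)/I(M) = [C(1,1)·p^0·(1−p)] / p^1 = 1·(1−p)/p = 100.0/64.1 = 1.5601
(1−p)/p = 1.5601/1 = 1.5601  ⇒  p = 1/(1 + 1.5601) = 0.3906
Ml-180: 39.06%, Ml-182: 60.94%.

39.06%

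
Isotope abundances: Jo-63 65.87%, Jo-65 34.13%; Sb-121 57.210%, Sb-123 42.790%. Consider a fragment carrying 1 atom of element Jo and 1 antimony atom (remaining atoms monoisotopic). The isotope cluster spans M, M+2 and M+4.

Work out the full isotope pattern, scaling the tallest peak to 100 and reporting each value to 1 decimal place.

Element Jo pattern (n=1): 0.6587 : 0.3413
Antimony pattern (n=1): 0.5721 : 0.4279
Convolve the two distributions (both contribute in 2-u steps):
  M: 0.6587×0.5721 = 0.376842
  M+2: 0.6587×0.4279 + 0.3413×0.5721 = 0.477115
  M+4: 0.3413×0.4279 = 0.146042
Scale to base peak (0.477115) = 100: 79.0 : 100.0 : 30.6

79.0 : 100.0 : 30.6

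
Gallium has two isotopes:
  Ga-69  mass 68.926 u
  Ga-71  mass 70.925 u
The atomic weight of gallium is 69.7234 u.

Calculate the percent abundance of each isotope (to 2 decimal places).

Ga-69: 60.11%, Ga-71: 39.89%

Writing the weighted mean with unknown fraction x of Ga-69:
68.926·x + 70.925·(1 − x) = 69.7234
(68.926 − 70.925)·x = 69.7234 − 70.925
x = -1.2016 / -1.999 = 0.60110 → 60.11% Ga-69, 39.89% Ga-71.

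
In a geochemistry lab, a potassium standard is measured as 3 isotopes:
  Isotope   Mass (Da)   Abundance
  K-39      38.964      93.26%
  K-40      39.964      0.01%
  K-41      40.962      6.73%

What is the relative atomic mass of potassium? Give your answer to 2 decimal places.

Weight each isotope mass by its fractional abundance: 0.9326 × 38.964 + 0.0001 × 39.964 + 0.0673 × 40.962
= 36.3378 + 0.0040 + 2.7567 = 39.0985 Da

39.10 Da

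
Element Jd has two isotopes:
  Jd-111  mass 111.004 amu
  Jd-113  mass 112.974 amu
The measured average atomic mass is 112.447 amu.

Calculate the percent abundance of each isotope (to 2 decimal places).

Let x be the fractional abundance of Jd-111; then Jd-113 has abundance 1 − x.
111.004·x + 112.974·(1 − x) = 112.447
(111.004 − 112.974)·x = 112.447 − 112.974
x = -0.527 / -1.970 = 0.26751 → 26.75% Jd-111, 73.25% Jd-113.

Jd-111: 26.75%, Jd-113: 73.25%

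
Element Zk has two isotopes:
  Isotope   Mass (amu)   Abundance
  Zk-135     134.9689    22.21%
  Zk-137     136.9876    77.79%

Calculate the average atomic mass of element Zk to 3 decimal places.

Ar = Σ fᵢ·mᵢ = 0.2221 × 134.9689 + 0.7779 × 136.9876
= 29.97659 + 106.56265 = 136.53924 amu

136.539 amu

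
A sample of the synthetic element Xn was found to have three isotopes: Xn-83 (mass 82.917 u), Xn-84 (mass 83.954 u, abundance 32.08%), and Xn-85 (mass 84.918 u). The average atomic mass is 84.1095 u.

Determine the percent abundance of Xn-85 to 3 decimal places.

The remaining 67.92% is split between Xn-83 (fraction x) and Xn-85 (fraction 0.6792 − x).
Substituting: 82.917x + 84.918(0.6792 − x) = 57.1770568
(82.917 − 84.918)x = -0.4992488  ⇒  x = 0.24950, y = 0.42970
Xn-83: 24.950%, Xn-85: 42.970%.

42.970%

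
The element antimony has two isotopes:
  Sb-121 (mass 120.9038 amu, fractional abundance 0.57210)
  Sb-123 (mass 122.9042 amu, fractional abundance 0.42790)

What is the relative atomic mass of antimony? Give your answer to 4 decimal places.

The abundance-weighted mean is 0.57210 × 120.9038 + 0.42790 × 122.9042
= 69.16906 + 52.59071 = 121.75977 amu

121.7598 amu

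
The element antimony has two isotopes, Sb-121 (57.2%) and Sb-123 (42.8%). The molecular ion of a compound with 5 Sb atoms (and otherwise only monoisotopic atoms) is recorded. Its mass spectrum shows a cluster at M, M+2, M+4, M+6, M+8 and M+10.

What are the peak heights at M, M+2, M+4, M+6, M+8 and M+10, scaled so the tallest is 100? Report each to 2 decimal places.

Expanding (0.572 + 0.428)^5:
P(M) = 0.572^5 = 0.061232
P(M+2) = 5 × 0.572^4 × 0.428^1 = 0.229086
P(M+4) = 10 × 0.572^3 × 0.428^2 = 0.342827
P(M+6) = 10 × 0.572^2 × 0.428^3 = 0.256521
P(M+8) = 5 × 0.572^1 × 0.428^4 = 0.095971
P(M+10) = 0.428^5 = 0.014362
The M+4 peak is largest (0.342827); scaling to 100 gives 17.86 : 66.82 : 100.00 : 74.83 : 27.99 : 4.19.

17.86 : 66.82 : 100.00 : 74.83 : 27.99 : 4.19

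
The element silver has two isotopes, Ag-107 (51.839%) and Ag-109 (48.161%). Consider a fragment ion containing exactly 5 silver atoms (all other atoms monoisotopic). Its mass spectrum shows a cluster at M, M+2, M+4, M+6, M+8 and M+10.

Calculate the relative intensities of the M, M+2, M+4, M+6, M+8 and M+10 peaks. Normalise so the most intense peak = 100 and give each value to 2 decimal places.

Expanding (0.51839 + 0.48161)^5:
P(M) = 0.51839^5 = 0.037435
P(M+2) = 5 × 0.51839^4 × 0.48161^1 = 0.173897
P(M+4) = 10 × 0.51839^3 × 0.48161^2 = 0.323118
P(M+6) = 10 × 0.51839^2 × 0.48161^3 = 0.300192
P(M+8) = 5 × 0.51839^1 × 0.48161^4 = 0.139447
P(M+10) = 0.48161^5 = 0.025911
The M+4 peak is largest (0.323118); scaling to 100 gives 11.59 : 53.82 : 100.00 : 92.90 : 43.16 : 8.02.

11.59 : 53.82 : 100.00 : 92.90 : 43.16 : 8.02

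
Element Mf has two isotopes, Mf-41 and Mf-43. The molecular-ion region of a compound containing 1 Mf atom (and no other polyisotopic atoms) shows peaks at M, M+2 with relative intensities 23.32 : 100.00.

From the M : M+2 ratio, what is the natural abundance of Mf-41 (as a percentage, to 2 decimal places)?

Write p for the Mf-41 fraction. I(M+2)/I(M) = [C(1,1)·p^0·(1−p)] / p^1 = 1·(1−p)/p = 100.00/23.32 = 4.2882
(1−p)/p = 4.2882/1 = 4.2882  ⇒  p = 1/(1 + 4.2882) = 0.1891
Mf-41: 18.91%, Mf-43: 81.09%.

18.91%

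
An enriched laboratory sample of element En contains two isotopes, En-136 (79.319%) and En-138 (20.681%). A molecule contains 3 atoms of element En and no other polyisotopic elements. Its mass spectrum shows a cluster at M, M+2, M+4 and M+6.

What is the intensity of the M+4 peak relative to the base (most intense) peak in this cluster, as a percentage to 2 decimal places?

Binomial terms of (0.79319 + 0.20681)^3: M 0.4990, M+2 0.3903, M+4 0.1018, M+6 0.0088 → M is the base peak.
P(M) = C(3,0) × 0.79319^3 × 0.20681^0 = 1 × 0.49903579 × 1.0000 = 0.499036 (base)
P(M+4) = C(3,2) × 0.79319^1 × 0.20681^2 = 3 × 0.79319 × 0.04277038 = 0.101775
Relative intensity = 0.101775 / 0.499036 × 100 = 20.39

20.39%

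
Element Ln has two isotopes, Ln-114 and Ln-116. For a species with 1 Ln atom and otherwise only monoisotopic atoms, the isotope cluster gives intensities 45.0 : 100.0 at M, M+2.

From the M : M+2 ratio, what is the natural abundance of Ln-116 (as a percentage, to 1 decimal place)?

69.0%

Let p = fractional abundance of Ln-114. I(M+2)/I(M) = [C(1,1)·p^0·(1−p)] / p^1 = 1·(1−p)/p = 100.0/45.0 = 2.2222
(1−p)/p = 2.2222/1 = 2.2222  ⇒  p = 1/(1 + 2.2222) = 0.3103
Ln-114: 31.0%, Ln-116: 69.0%.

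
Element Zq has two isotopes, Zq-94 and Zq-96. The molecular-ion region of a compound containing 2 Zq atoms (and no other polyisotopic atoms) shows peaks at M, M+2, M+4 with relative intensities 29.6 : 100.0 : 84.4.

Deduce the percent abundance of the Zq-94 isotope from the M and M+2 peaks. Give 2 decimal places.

Write p for the Zq-94 fraction. I(M+2)/I(M) = [C(2,1)·p^1·(1−p)] / p^2 = 2·(1−p)/p = 100.0/29.6 = 3.3784
(1−p)/p = 3.3784/2 = 1.6892  ⇒  p = 1/(1 + 1.6892) = 0.3719
Zq-94: 37.19%, Zq-96: 62.81%.

37.19%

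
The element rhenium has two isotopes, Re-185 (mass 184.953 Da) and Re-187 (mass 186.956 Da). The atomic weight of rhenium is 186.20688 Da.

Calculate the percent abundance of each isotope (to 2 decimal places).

Re-185: 37.40%, Re-187: 62.60%

Writing the weighted mean with unknown fraction x of Re-185:
184.953·x + 186.956·(1 − x) = 186.20688
(184.953 − 186.956)·x = 186.20688 − 186.956
x = -0.74912 / -2.003 = 0.37400 → 37.40% Re-185, 62.60% Re-187.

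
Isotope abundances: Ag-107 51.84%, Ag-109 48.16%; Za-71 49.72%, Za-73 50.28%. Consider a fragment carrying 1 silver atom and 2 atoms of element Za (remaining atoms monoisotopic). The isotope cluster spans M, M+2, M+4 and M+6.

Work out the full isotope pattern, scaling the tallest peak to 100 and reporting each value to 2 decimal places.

Silver pattern (n=1): 0.5184 : 0.4816
Element Za pattern (n=2): 0.24720784 : 0.49998432 : 0.25280784
Convolve the two distributions (both contribute in 2-u steps):
  M: 0.5184×0.24720784 = 0.128153
  M+2: 0.5184×0.49998432 + 0.4816×0.24720784 = 0.378247
  M+4: 0.5184×0.25280784 + 0.4816×0.49998432 = 0.371848
  M+6: 0.4816×0.25280784 = 0.121752
Scale to base peak (0.378247) = 100: 33.88 : 100.00 : 98.31 : 32.19

33.88 : 100.00 : 98.31 : 32.19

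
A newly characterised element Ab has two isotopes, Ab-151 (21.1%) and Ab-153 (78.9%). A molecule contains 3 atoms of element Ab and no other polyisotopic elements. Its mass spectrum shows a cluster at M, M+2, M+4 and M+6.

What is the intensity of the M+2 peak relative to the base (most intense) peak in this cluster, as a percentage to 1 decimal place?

21.5%

(0.211 + 0.789)^3 gives M 0.0094, M+2 0.1054, M+4 0.3941, M+6 0.4912; the largest is M+6.
P(M+6) = C(3,3) × 0.211^0 × 0.789^3 = 1 × 1.0000 × 0.49116907 = 0.491169 (base)
P(M+2) = C(3,1) × 0.211^2 × 0.789^1 = 3 × 0.044521 × 0.7890 = 0.105381
Relative intensity = 0.105381 / 0.491169 × 100 = 21.5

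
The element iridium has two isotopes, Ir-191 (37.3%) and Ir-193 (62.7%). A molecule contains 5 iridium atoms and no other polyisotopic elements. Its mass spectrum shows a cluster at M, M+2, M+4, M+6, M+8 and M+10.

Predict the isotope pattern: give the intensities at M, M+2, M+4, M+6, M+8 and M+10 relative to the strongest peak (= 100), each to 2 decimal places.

2.11 : 17.70 : 59.49 : 100.00 : 84.05 : 28.26

Each Ir atom is independently Ir-191 (p = 0.373) or Ir-193 (q = 0.627); the cluster is the binomial expansion (p + q)^5.
P(M) = 0.373^5 = 0.007220
P(M+2) = 5 × 0.373^4 × 0.627^1 = 0.060684
P(M+4) = 10 × 0.373^3 × 0.627^2 = 0.204015
P(M+6) = 10 × 0.373^2 × 0.627^3 = 0.342942
P(M+8) = 5 × 0.373^1 × 0.627^4 = 0.288237
P(M+10) = 0.627^5 = 0.096903
The M+6 peak is largest (0.342942); scaling to 100 gives 2.11 : 17.70 : 59.49 : 100.00 : 84.05 : 28.26.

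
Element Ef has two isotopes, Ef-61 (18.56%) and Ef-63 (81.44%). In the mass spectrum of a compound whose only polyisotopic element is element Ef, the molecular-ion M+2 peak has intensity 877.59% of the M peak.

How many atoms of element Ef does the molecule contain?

2

With n Ef atoms, P(M+2)/P(M) = C(n,1)·p^(n−1)q / p^n = n·q/p = n · 0.8144/0.1856.
n = 8.7759 × 0.1856/0.8144 = 2.00 ≈ 2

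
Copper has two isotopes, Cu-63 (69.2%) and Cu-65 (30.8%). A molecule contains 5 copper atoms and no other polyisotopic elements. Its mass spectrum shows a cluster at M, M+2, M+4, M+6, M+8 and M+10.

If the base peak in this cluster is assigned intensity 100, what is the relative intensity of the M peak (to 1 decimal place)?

(0.692 + 0.308)^5 gives M 0.1587, M+2 0.3531, M+4 0.3144, M+6 0.1399, M+8 0.0311, M+10 0.0028; the largest is M+2.
P(M+2) = C(5,1) × 0.692^4 × 0.308^1 = 5 × 0.22931073 × 0.3080 = 0.353139 (base)
P(M) = C(5,0) × 0.692^5 × 0.308^0 = 1 × 0.15868303 × 1.0000 = 0.158683
Relative intensity = 0.158683 / 0.353139 × 100 = 44.9

44.9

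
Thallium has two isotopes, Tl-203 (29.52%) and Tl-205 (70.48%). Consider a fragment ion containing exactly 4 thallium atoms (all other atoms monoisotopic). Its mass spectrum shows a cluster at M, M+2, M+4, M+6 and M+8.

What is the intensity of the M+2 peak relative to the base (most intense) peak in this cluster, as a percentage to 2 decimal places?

17.54%

Binomial terms of (0.2952 + 0.7048)^4: M 0.0076, M+2 0.0725, M+4 0.2597, M+6 0.4134, M+8 0.2468 → M+6 is the base peak.
P(M+6) = C(4,3) × 0.2952^1 × 0.7048^3 = 4 × 0.2952 × 0.35010449 = 0.413403 (base)
P(M+2) = C(4,1) × 0.2952^3 × 0.7048^1 = 4 × 0.02572463 × 0.7048 = 0.072523
Relative intensity = 0.072523 / 0.413403 × 100 = 17.54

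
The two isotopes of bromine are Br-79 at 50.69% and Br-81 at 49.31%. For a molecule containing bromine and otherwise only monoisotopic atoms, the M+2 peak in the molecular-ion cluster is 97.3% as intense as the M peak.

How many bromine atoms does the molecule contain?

The M+2/M ratio from n Br atoms is n · q/p = n · 0.4931/0.5069.
n = 0.973 × 0.5069/0.4931 = 1.00 ≈ 1

1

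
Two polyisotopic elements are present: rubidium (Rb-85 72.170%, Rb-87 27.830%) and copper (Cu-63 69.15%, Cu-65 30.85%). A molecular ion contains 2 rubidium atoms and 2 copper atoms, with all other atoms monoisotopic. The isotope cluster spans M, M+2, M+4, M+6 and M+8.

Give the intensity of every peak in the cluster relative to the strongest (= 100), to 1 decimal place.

60.1 : 100.0 : 62.3 : 17.2 : 1.8

Rubidium pattern (n=2): 0.52085089 : 0.40169822 : 0.07745089
Copper pattern (n=2): 0.47817225 : 0.4266555 : 0.09517225
Convolve the two distributions (both contribute in 2-u steps):
  M: 0.52085089×0.47817225 = 0.249056
  M+2: 0.52085089×0.4266555 + 0.40169822×0.47817225 = 0.414305
  M+4: 0.52085089×0.09517225 + 0.40169822×0.4266555 + 0.07745089×0.47817225 = 0.257992
  M+6: 0.40169822×0.09517225 + 0.07745089×0.4266555 = 0.071275
  M+8: 0.07745089×0.09517225 = 0.007371
Scale to base peak (0.414305) = 100: 60.1 : 100.0 : 62.3 : 17.2 : 1.8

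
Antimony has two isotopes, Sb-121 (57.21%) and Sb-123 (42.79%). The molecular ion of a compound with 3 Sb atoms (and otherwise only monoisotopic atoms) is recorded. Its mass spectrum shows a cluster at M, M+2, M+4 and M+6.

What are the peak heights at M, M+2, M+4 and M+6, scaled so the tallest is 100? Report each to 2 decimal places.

Each Sb atom is independently Sb-121 (p = 0.5721) or Sb-123 (q = 0.4279); the cluster is the binomial expansion (p + q)^3.
P(M) = 0.5721^3 = 0.187247
P(M+2) = 3 × 0.5721^2 × 0.4279^1 = 0.420153
P(M+4) = 3 × 0.5721^1 × 0.4279^2 = 0.314252
P(M+6) = 0.4279^3 = 0.078348
The M+2 peak is largest (0.420153); scaling to 100 gives 44.57 : 100.00 : 74.79 : 18.65.

44.57 : 100.00 : 74.79 : 18.65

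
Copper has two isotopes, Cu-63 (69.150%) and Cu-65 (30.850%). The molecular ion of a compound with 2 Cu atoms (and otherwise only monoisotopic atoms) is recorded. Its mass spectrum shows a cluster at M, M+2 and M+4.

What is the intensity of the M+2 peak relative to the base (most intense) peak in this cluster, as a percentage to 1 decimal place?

Term probabilities: M 0.4782, M+2 0.4267, M+4 0.0952. Base peak = M.
P(M) = C(2,0) × 0.69150^2 × 0.30850^0 = 1 × 0.47817225 × 1.0000 = 0.478172 (base)
P(M+2) = C(2,1) × 0.69150^1 × 0.30850^1 = 2 × 0.6915 × 0.3085 = 0.426656
Relative intensity = 0.426656 / 0.478172 × 100 = 89.2

89.2%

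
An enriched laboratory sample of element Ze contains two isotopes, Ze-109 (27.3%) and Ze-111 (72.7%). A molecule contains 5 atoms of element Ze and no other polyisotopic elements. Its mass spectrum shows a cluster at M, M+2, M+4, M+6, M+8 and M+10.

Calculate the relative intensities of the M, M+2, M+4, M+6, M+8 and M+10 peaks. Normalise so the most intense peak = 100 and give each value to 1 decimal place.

0.4 : 5.3 : 28.2 : 75.1 : 100.0 : 53.3

Expanding (0.273 + 0.727)^5:
P(M) = 0.273^5 = 0.001516
P(M+2) = 5 × 0.273^4 × 0.727^1 = 0.020191
P(M+4) = 10 × 0.273^3 × 0.727^2 = 0.107537
P(M+6) = 10 × 0.273^2 × 0.727^3 = 0.286371
P(M+8) = 5 × 0.273^1 × 0.727^4 = 0.381303
P(M+10) = 0.727^5 = 0.203082
The M+8 peak is largest (0.381303); scaling to 100 gives 0.4 : 5.3 : 28.2 : 75.1 : 100.0 : 53.3.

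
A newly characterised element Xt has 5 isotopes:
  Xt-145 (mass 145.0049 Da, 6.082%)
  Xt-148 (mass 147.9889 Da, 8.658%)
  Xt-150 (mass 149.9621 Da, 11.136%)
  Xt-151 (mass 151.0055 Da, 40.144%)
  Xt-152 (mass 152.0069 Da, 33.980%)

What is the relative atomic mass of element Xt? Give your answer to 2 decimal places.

The abundance-weighted mean is 0.06082 × 145.0049 + 0.08658 × 147.9889 + 0.11136 × 149.9621 + 0.40144 × 151.0055 + 0.33980 × 152.0069
= 8.81920 + 12.81288 + 16.69978 + 60.61965 + 51.65194 = 150.60345 Da

150.60 Da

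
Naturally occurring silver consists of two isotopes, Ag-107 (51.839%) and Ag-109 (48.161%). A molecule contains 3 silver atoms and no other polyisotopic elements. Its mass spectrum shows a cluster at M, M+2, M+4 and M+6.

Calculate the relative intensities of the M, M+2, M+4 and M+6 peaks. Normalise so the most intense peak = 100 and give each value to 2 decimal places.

35.88 : 100.00 : 92.90 : 28.77

Each Ag atom is independently Ag-107 (p = 0.51839) or Ag-109 (q = 0.48161); the cluster is the binomial expansion (p + q)^3.
P(M) = 0.51839^3 = 0.139306
P(M+2) = 3 × 0.51839^2 × 0.48161^1 = 0.388267
P(M+4) = 3 × 0.51839^1 × 0.48161^2 = 0.360719
P(M+6) = 0.48161^3 = 0.111709
The M+2 peak is largest (0.388267); scaling to 100 gives 35.88 : 100.00 : 92.90 : 28.77.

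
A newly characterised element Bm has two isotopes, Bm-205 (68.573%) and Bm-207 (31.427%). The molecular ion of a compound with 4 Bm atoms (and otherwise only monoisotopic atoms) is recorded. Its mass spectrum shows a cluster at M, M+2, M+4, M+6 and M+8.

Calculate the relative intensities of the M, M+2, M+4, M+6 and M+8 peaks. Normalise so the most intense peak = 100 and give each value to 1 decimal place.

54.5 : 100.0 : 68.7 : 21.0 : 2.4

The 4 Bm atoms are independent, so intensities follow the terms of (0.68573 + 0.31427)^4.
P(M) = 0.68573^4 = 0.221112
P(M+2) = 4 × 0.68573^3 × 0.31427^1 = 0.405343
P(M+4) = 6 × 0.68573^2 × 0.31427^2 = 0.278653
P(M+6) = 4 × 0.68573^1 × 0.31427^3 = 0.085138
P(M+8) = 0.31427^4 = 0.009755
The M+2 peak is largest (0.405343); scaling to 100 gives 54.5 : 100.0 : 68.7 : 21.0 : 2.4.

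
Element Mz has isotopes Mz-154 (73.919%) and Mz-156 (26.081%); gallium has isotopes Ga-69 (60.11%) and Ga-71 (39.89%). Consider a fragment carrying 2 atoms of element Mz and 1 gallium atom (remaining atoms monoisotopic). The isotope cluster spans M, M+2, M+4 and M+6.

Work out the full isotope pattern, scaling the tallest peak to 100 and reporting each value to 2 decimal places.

Element Mz pattern (n=2): 0.54640186 : 0.38557629 : 0.06802186
Gallium pattern (n=1): 0.6011 : 0.3989
Convolve the two distributions (both contribute in 2-u steps):
  M: 0.54640186×0.6011 = 0.328442
  M+2: 0.54640186×0.3989 + 0.38557629×0.6011 = 0.449730
  M+4: 0.38557629×0.3989 + 0.06802186×0.6011 = 0.194694
  M+6: 0.06802186×0.3989 = 0.027134
Scale to base peak (0.449730) = 100: 73.03 : 100.00 : 43.29 : 6.03

73.03 : 100.00 : 43.29 : 6.03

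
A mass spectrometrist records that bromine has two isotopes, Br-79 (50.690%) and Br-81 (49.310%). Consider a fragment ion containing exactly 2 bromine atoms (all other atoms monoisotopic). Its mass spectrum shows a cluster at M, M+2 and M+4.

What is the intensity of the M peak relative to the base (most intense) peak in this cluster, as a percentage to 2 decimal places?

(0.50690 + 0.49310)^2 gives M 0.2569, M+2 0.4999, M+4 0.2431; the largest is M+2.
P(M+2) = C(2,1) × 0.50690^1 × 0.49310^1 = 2 × 0.5069 × 0.4931 = 0.499905 (base)
P(M) = C(2,0) × 0.50690^2 × 0.49310^0 = 1 × 0.25694761 × 1.0000 = 0.256948
Relative intensity = 0.256948 / 0.499905 × 100 = 51.40

51.40%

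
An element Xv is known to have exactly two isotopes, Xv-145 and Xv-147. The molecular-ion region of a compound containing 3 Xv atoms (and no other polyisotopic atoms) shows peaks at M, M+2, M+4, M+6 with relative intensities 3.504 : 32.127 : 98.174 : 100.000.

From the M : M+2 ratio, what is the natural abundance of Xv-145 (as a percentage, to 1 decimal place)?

24.7%

Write p for the Xv-145 fraction. I(M+2)/I(M) = [C(3,1)·p^2·(1−p)] / p^3 = 3·(1−p)/p = 32.127/3.504 = 9.1687
(1−p)/p = 9.1687/3 = 3.0562  ⇒  p = 1/(1 + 3.0562) = 0.2465
Xv-145: 24.7%, Xv-147: 75.3%.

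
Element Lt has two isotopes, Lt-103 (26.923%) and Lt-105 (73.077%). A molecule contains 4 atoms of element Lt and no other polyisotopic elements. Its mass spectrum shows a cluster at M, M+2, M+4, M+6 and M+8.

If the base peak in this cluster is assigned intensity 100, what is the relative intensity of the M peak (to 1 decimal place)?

1.3

(0.26923 + 0.73077)^4 gives M 0.0053, M+2 0.0570, M+4 0.2323, M+6 0.4203, M+8 0.2852; the largest is M+6.
P(M+6) = C(4,3) × 0.26923^1 × 0.73077^3 = 4 × 0.26923 × 0.3902493 = 0.420267 (base)
P(M) = C(4,0) × 0.26923^4 × 0.73077^0 = 1 × 0.00525405 × 1.0000 = 0.005254
Relative intensity = 0.005254 / 0.420267 × 100 = 1.3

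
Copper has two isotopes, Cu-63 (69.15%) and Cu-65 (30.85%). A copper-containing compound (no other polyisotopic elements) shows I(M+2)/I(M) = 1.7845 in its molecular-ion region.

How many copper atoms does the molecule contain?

4

With n Cu atoms, P(M+2)/P(M) = C(n,1)·p^(n−1)q / p^n = n·q/p = n · 0.3085/0.6915.
n = 1.7845 × 0.6915/0.3085 = 4.00 ≈ 4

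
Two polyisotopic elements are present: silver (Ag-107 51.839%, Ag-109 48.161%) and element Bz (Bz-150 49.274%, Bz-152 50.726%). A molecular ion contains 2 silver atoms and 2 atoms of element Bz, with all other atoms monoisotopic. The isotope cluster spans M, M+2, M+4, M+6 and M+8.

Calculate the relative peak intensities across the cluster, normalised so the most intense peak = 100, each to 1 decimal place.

Silver pattern (n=2): 0.26872819 : 0.49932362 : 0.23194819
Element Bz pattern (n=2): 0.24279271 : 0.49989458 : 0.25731271
Convolve the two distributions (both contribute in 2-u steps):
  M: 0.26872819×0.24279271 = 0.065245
  M+2: 0.26872819×0.49989458 + 0.49932362×0.24279271 = 0.255568
  M+4: 0.26872819×0.25731271 + 0.49932362×0.49989458 + 0.23194819×0.24279271 = 0.375072
  M+6: 0.49932362×0.25731271 + 0.23194819×0.49989458 = 0.244432
  M+8: 0.23194819×0.25731271 = 0.059683
Scale to base peak (0.375072) = 100: 17.4 : 68.1 : 100.0 : 65.2 : 15.9

17.4 : 68.1 : 100.0 : 65.2 : 15.9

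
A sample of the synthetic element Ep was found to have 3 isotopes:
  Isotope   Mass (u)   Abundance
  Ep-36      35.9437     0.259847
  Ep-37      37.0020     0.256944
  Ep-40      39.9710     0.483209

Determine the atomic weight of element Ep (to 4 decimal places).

38.1617 u

Weight each isotope mass by its fractional abundance: 0.259847 × 35.9437 + 0.256944 × 37.0020 + 0.483209 × 39.9710
= 9.33986 + 9.50744 + 19.31435 = 38.16165 u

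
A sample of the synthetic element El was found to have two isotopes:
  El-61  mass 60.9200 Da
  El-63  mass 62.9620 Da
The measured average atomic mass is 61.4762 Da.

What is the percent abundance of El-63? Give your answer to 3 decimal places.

With x = fraction of El-61 (so El-63 is 1 − x):
60.9200·x + 62.9620·(1 − x) = 61.4762
(60.9200 − 62.9620)·x = 61.4762 − 62.9620
x = -1.4858 / -2.0420 = 0.72762 → 72.762% El-61, 27.238% El-63.

27.238%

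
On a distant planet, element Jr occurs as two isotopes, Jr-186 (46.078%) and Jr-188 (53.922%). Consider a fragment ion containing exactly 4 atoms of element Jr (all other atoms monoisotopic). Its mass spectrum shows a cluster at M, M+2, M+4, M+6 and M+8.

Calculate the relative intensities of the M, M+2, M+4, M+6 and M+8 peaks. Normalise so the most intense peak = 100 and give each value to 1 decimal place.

Expanding (0.46078 + 0.53922)^4:
P(M) = 0.46078^4 = 0.045079
P(M+2) = 4 × 0.46078^3 × 0.53922^1 = 0.211012
P(M+4) = 6 × 0.46078^2 × 0.53922^2 = 0.370400
P(M+6) = 4 × 0.46078^1 × 0.53922^3 = 0.288969
P(M+8) = 0.53922^4 = 0.084540
The M+4 peak is largest (0.370400); scaling to 100 gives 12.2 : 57.0 : 100.0 : 78.0 : 22.8.

12.2 : 57.0 : 100.0 : 78.0 : 22.8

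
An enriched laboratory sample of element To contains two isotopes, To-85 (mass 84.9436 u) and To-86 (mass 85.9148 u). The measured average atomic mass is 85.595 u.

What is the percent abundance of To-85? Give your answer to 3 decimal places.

Writing the weighted mean with unknown fraction x of To-85:
84.9436·x + 85.9148·(1 − x) = 85.595
(84.9436 − 85.9148)·x = 85.595 − 85.9148
x = -0.3198 / -0.9712 = 0.32928 → 32.928% To-85, 67.072% To-86.

32.928%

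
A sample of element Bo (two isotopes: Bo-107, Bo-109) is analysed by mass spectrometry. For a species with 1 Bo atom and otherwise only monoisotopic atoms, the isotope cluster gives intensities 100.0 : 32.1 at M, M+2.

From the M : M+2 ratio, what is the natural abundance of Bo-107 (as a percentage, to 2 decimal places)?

75.70%

Let p = fractional abundance of Bo-107. I(M+2)/I(M) = [C(1,1)·p^0·(1−p)] / p^1 = 1·(1−p)/p = 32.1/100.0 = 0.3210
(1−p)/p = 0.3210/1 = 0.3210  ⇒  p = 1/(1 + 0.3210) = 0.7570
Bo-107: 75.70%, Bo-109: 24.30%.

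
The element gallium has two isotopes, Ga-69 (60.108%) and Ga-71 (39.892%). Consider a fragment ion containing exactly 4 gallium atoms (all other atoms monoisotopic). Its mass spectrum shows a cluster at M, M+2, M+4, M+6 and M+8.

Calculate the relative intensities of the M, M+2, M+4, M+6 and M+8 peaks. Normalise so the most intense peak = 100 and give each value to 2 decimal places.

37.67 : 100.00 : 99.55 : 44.05 : 7.31

Each Ga atom is independently Ga-69 (p = 0.60108) or Ga-71 (q = 0.39892); the cluster is the binomial expansion (p + q)^4.
P(M) = 0.60108^4 = 0.130536
P(M+2) = 4 × 0.60108^3 × 0.39892^1 = 0.346531
P(M+4) = 6 × 0.60108^2 × 0.39892^2 = 0.344975
P(M+6) = 4 × 0.60108^1 × 0.39892^3 = 0.152633
P(M+8) = 0.39892^4 = 0.025325
The M+2 peak is largest (0.346531); scaling to 100 gives 37.67 : 100.00 : 99.55 : 44.05 : 7.31.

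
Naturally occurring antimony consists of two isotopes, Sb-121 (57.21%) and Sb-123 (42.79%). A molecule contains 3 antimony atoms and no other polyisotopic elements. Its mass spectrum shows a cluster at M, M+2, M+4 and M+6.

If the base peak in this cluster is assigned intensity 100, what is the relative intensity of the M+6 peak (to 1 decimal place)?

18.6

Term probabilities: M 0.1872, M+2 0.4202, M+4 0.3143, M+6 0.0783. Base peak = M+2.
P(M+2) = C(3,1) × 0.5721^2 × 0.4279^1 = 3 × 0.32729841 × 0.4279 = 0.420153 (base)
P(M+6) = C(3,3) × 0.5721^0 × 0.4279^3 = 1 × 1.0000 × 0.07834781 = 0.078348
Relative intensity = 0.078348 / 0.420153 × 100 = 18.6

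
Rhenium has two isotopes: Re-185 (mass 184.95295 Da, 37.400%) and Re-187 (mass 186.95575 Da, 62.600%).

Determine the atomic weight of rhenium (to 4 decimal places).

186.2067 Da

Ar = Σ fᵢ·mᵢ = 0.37400 × 184.95295 + 0.62600 × 186.95575
= 69.172403 + 117.034300 = 186.206703 Da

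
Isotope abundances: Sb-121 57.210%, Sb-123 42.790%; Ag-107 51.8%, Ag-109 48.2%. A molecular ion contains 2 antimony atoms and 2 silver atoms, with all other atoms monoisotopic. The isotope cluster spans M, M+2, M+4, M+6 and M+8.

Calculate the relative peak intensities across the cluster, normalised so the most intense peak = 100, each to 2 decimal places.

Antimony pattern (n=2): 0.32729841 : 0.48960318 : 0.18309841
Silver pattern (n=2): 0.268324 : 0.499352 : 0.232324
Convolve the two distributions (both contribute in 2-u steps):
  M: 0.32729841×0.268324 = 0.087822
  M+2: 0.32729841×0.499352 + 0.48960318×0.268324 = 0.294809
  M+4: 0.32729841×0.232324 + 0.48960318×0.499352 + 0.18309841×0.268324 = 0.369653
  M+6: 0.48960318×0.232324 + 0.18309841×0.499352 = 0.205177
  M+8: 0.18309841×0.232324 = 0.042538
Scale to base peak (0.369653) = 100: 23.76 : 79.75 : 100.00 : 55.51 : 11.51

23.76 : 79.75 : 100.00 : 55.51 : 11.51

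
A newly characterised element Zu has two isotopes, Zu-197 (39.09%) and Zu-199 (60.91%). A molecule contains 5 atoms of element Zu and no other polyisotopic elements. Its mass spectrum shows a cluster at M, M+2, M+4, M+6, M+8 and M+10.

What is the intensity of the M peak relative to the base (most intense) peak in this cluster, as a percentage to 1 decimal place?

(0.3909 + 0.6091)^5 gives M 0.0091, M+2 0.0711, M+4 0.2216, M+6 0.3453, M+8 0.2690, M+10 0.0838; the largest is M+6.
P(M+6) = C(5,3) × 0.3909^2 × 0.6091^3 = 10 × 0.15280281 × 0.22597781 = 0.345300 (base)
P(M) = C(5,0) × 0.3909^5 × 0.6091^0 = 1 × 0.00912701 × 1.0000 = 0.009127
Relative intensity = 0.009127 / 0.345300 × 100 = 2.6

2.6%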